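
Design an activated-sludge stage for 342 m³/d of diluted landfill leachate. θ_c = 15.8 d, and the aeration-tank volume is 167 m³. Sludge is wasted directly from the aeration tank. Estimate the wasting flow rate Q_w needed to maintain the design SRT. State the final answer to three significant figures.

Q_w ≈ 10.6 m³/d

For wasting at MLVSS concentration, Q_w = V/θ_c = 167.0/15.8 = 10.57 m³/d.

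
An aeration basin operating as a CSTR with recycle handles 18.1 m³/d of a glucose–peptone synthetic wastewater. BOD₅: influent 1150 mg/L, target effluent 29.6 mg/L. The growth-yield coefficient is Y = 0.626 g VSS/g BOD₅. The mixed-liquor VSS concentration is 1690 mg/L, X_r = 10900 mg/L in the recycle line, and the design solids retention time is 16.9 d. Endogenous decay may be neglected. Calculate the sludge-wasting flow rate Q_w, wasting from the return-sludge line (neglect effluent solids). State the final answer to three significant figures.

V·X = Y·Q·ΔS·θ_c gives V = 0.626 × 18.1 × (1150 − 29.6) × 16.9 / 1690 = 126.9 m³.
Wasting from the return line (neglecting effluent solids): Q_w = V·X / (θ_c·X_r) = 126.9 × 1690 / (16.9 × 10900) = 1.165 m³/d.

Q_w ≈ 1.16 m³/d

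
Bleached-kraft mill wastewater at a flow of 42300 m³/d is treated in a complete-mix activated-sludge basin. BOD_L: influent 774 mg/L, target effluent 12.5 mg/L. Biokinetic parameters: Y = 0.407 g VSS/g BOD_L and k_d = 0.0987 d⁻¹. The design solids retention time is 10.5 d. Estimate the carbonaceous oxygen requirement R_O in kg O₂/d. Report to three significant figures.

R_O ≈ 23100 kg O₂/d

Y_obs = Y / (1 + k_d θ_c) = 0.407 / (1 + 0.0987 × 10.5) = 0.407 / 2.036 = 0.1999.
Mass of BOD_L removed per day: Q(S₀ − S) = 42300 × 761.5 g/m³ = 32211 kg/d.
Biomass synthesised: P_X = Y_obs × 32211 = 6438 kg VSS/d.
R_O = Q·(S₀ − S) − 1.42·P_X = 32211 − 1.42 × 6438 = 23069 kg O₂/d.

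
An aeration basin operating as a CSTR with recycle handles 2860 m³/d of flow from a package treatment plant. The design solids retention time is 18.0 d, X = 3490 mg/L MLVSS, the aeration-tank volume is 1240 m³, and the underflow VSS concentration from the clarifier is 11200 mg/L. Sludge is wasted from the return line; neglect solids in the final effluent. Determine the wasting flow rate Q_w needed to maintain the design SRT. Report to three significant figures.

θ_c = V·X/(Q_w·X_r) when wasting from the recycle, so Q_w = V·X/(θ_c·X_r) = 1240 × 3490 / (18.0 × 11200) = 21.47 m³/d.

Q_w ≈ 21.5 m³/d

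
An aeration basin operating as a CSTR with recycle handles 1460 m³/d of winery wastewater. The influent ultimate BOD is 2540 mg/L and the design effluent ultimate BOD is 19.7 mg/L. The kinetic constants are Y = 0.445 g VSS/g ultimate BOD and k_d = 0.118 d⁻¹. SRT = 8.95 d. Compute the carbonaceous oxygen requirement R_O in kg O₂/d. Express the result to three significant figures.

Correct the yield for decay: Y_obs = Y/(1 + k_d θ_c) = 0.445 / (1 + 0.118 × 8.95) = 0.445 / 2.056 = 0.2164.
ΔS = 2540 − 19.7 = 2520 mg/L, so the substrate removal rate is 1460 × 2520/1000 = 3680 kg ultimate BOD/d.
P_X = Y_obs·Q·(S₀ − S) = 0.2164 × 3680 = 796.4 kg VSS/d.
R_O = Q·ΔS − 1.42 P_X = 3680 − 1131 = 2549 kg O₂/d.

R_O ≈ 2550 kg O₂/d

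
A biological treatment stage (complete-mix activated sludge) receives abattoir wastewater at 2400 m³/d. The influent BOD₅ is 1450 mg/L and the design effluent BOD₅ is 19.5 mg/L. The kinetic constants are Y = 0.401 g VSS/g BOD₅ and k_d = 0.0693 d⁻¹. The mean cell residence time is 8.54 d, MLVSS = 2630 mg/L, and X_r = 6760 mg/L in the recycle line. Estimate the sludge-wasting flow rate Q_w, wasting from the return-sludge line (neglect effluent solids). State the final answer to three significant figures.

Rearranging the biomass balance for a CMAS with decay, V = Y·Q·ΔS·θ_c / [X·(1+k_d θ_c)] = 0.401 × 2400 × (1450 − 19.5) × 8.54 / [2630 × (1 + 0.0693 × 8.54)] = 1.18×10^7 / 4186 = 2808 m³.
θ_c = V·X/(Q_w·X_r) when wasting from the recycle, so Q_w = V·X/(θ_c·X_r) = 2808 × 2630 / (8.54 × 6760) = 127.9 m³/d.

Q_w ≈ 128 m³/d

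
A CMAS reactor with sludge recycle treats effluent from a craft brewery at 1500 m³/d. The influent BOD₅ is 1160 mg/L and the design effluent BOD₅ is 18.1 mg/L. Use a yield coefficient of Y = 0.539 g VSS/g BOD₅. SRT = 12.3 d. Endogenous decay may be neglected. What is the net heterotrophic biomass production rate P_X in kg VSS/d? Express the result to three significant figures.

No decay correction is needed, so Y_obs = Y = 0.539.
Substrate removed = Q·(S₀ − S) = 1500 m³/d × (1160 − 18.1) g/m³ = 1.71×10^6 g/d = 1713 kg/d.
P_X = Y_obs · Q(S₀ − S) = 0.5390 × 1713 = 923.2 kg VSS/d.

P_X ≈ 923 kg VSS/d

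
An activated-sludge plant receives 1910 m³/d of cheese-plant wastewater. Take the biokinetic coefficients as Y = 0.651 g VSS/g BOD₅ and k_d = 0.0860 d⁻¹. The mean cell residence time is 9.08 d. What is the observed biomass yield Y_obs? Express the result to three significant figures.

Observed yield with endogenous decay: Y_obs = Y / (1 + k_d·θ_c) = 0.651 / (1 + 0.0860 × 9.08) = 0.651 / 1.781 = 0.3655 g VSS/g BOD₅.

Y_obs ≈ 0.366 g VSS/g BOD₅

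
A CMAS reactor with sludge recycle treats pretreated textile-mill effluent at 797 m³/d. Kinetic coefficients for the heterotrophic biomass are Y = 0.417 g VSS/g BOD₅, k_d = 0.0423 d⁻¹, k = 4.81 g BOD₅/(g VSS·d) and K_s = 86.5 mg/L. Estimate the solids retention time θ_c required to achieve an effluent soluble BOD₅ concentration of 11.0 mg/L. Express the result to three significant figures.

θ_c ≈ 5.44 d

Specific growth rate at S = 11.0 mg/L: μ = YkS/(K_s+S) = 0.417·4.81·11.0/(86.5+11.0) = 0.2263 d⁻¹.
Then 1/θ_c = μ − k_d = 0.2263 − 0.0423 = 0.1840 d⁻¹, giving θ_c = 5.435 d.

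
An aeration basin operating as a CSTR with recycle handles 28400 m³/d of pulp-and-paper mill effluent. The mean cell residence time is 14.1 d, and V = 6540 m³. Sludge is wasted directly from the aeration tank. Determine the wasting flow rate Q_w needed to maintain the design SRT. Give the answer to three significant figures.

Q_w ≈ 464 m³/d

Wasting from the aeration tank: Q_w = V / θ_c = 6540 / 14.1 = 463.8 m³/d.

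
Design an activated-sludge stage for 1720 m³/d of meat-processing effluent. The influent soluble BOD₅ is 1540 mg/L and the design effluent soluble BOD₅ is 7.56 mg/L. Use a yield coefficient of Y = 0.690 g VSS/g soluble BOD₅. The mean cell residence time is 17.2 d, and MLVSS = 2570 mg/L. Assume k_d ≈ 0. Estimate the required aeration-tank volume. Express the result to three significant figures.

With k_d = 0 the design equation reduces to V = Y Q (S₀−S) θ_c / X = 0.690 × 1720 × (1540 − 7.56) × 17.2 / 2570 = 12172 m³.

V ≈ 12200 m³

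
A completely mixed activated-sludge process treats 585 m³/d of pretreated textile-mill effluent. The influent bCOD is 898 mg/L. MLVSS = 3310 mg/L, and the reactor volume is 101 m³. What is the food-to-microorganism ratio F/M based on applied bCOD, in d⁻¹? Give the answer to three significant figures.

Food-to-microorganism ratio F/M = Q S₀ / (V X) = 585 × 898 / (101.0 × 3310) = 1.571 d⁻¹.

F/M ≈ 1.57 d⁻¹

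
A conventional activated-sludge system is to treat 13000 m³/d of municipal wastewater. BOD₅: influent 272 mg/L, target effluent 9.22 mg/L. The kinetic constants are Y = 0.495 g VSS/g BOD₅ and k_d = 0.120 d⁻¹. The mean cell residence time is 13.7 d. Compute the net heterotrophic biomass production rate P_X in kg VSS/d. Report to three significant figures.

Y_obs = Y / (1 + k_d θ_c) = 0.495 / (1 + 0.120 × 13.7) = 0.495 / 2.644 = 0.1872.
Substrate removed = Q·(S₀ − S) = 13000 m³/d × (272 − 9.22) g/m³ = 3.42×10^6 g/d = 3416 kg/d.
So the net sludge growth is P_X = 0.1872 × 3416 = 639.6 kg VSS/d.

P_X ≈ 640 kg VSS/d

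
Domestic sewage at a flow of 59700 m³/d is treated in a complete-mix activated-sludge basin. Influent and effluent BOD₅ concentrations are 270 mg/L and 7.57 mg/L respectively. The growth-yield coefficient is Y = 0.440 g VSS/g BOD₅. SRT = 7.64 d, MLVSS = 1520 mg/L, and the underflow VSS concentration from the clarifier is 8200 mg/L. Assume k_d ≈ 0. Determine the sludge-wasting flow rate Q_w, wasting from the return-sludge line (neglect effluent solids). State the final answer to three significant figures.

Q_w ≈ 841 m³/d

V·X = Y·Q·ΔS·θ_c gives V = 0.440 × 59700 × (270 − 7.57) × 7.64 / 1520 = 34649 m³.
Wasting from the return line (neglecting effluent solids): Q_w = V·X / (θ_c·X_r) = 34649 × 1520 / (7.64 × 8200) = 840.7 m³/d.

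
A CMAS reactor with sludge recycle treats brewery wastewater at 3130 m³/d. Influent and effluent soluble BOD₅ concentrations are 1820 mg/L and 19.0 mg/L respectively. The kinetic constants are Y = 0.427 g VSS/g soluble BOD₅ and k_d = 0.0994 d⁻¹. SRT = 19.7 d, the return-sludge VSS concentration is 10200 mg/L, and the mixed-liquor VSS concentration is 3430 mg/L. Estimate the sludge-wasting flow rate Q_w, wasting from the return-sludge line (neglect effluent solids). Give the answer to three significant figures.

From the SRT design equation V = Y Q (S₀−S) θ_c / [X (1 + k_d θ_c)] = 0.427 × 3130 × (1820 − 19.0) × 19.7 / [3430 × (1 + 0.0994 × 19.7)] = 4.74×10^7 / 10147 = 4673 m³.
θ_c = V·X/(Q_w·X_r) when wasting from the recycle, so Q_w = V·X/(θ_c·X_r) = 4673 × 3430 / (19.7 × 10200) = 79.77 m³/d.

Q_w ≈ 79.8 m³/d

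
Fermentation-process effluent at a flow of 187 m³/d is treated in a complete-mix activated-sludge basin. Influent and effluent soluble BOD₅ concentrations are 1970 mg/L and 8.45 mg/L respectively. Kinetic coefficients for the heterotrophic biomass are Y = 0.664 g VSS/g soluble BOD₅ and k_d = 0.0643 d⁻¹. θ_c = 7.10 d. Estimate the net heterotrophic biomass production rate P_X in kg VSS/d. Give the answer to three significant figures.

Y_obs = Y / (1 + k_d θ_c) = 0.664 / (1 + 0.0643 × 7.10) = 0.664 / 1.457 = 0.4559.
Q·(S₀ − S) = 187 × (1970 − 8.45) × 10⁻³ = 366.8 kg/d removed.
So the net sludge growth is P_X = 0.4559 × 366.8 = 167.2 kg VSS/d.

P_X ≈ 167 kg VSS/d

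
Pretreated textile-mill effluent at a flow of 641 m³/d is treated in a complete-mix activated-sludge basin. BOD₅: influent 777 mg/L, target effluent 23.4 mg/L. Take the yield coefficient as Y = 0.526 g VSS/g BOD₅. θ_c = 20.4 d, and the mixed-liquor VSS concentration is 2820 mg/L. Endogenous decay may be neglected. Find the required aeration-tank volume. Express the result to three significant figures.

V ≈ 1840 m³

With k_d = 0 the design equation reduces to V = Y Q (S₀−S) θ_c / X = 0.526 × 641 × (777 − 23.4) × 20.4 / 2820 = 1838 m³.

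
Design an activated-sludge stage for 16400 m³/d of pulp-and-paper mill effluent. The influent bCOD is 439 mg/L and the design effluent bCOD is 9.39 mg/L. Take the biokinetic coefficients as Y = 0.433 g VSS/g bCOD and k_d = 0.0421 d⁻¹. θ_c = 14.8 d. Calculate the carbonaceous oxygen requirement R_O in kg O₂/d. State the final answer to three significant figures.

R_O ≈ 4380 kg O₂/d

Observed yield with endogenous decay: Y_obs = Y / (1 + k_d·θ_c) = 0.433 / (1 + 0.0421 × 14.8) = 0.433 / 1.623 = 0.2668 g VSS/g bCOD.
Mass of bCOD removed per day: Q(S₀ − S) = 16400 × 429.6 g/m³ = 7046 kg/d.
Biomass synthesised: P_X = Y_obs × 7046 = 1880 kg VSS/d.
Carbonaceous O₂ demand = substrate oxidised − cell-mass equivalent = 7046 − 1.42 × 1880 = 4377 kg O₂/d.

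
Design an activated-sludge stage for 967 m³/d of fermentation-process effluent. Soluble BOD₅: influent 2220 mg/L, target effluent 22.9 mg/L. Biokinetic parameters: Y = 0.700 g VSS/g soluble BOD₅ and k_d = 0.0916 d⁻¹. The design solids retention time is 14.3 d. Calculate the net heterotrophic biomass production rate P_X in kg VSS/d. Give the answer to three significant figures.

Correct the yield for decay: Y_obs = Y/(1 + k_d θ_c) = 0.700 / (1 + 0.0916 × 14.3) = 0.700 / 2.310 = 0.3030.
Substrate removed = Q·(S₀ − S) = 967 m³/d × (2220 − 22.9) g/m³ = 2.12×10^6 g/d = 2125 kg/d.
Biomass produced: P_X = Y_obs·Q·ΔS = 0.3030 × 2125 ≈ 643.9 kg VSS/d.

P_X ≈ 644 kg VSS/d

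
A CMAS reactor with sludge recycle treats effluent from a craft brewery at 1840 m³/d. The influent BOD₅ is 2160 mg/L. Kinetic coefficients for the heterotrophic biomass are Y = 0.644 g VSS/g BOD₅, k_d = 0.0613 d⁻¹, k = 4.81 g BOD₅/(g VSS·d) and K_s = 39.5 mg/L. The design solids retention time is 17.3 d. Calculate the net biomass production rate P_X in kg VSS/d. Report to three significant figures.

From the Monod/SRT balance for a CMAS, S = K_s·(1+k_d θ_c)/[θ_c·(Y k − k_d) − 1] = 39.5 × (1 + 0.0613 × 17.3) / [17.3 × (0.644 × 4.81 − 0.0613) − 1] = 81.39 / 51.53 = 1.579 mg/L.
The observed yield is Y_obs = Y/(1 + k_d·θ_c) = 0.644 / (1 + 0.0613 × 17.3) = 0.644 / 2.060 = 0.3125 g VSS per g BOD₅ removed.
ΔS = 2160 − 1.58 = 2158 mg/L, so the substrate removal rate is 1840 × 2158/1000 = 3971 kg BOD₅/d.
Net biomass production P_X = Y_obs × Q·(S₀ − S) = 0.3125 × 3971 = 1241 kg VSS/d.

P_X ≈ 1240 kg VSS/d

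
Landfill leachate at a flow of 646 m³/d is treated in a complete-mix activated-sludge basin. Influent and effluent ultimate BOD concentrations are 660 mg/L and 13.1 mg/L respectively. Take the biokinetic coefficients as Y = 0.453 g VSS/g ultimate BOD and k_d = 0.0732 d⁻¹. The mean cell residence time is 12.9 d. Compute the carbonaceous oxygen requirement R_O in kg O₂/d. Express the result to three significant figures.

R_O ≈ 280 kg O₂/d

Y_obs = Y / (1 + k_d θ_c) = 0.453 / (1 + 0.0732 × 12.9) = 0.453 / 1.944 = 0.2330.
Mass of ultimate BOD removed per day: Q(S₀ − S) = 646 × 646.9 g/m³ = 417.9 kg/d.
P_X = Y_obs·Q·(S₀ − S) = 0.2330 × 417.9 = 97.37 kg VSS/d.
R_O = Q·ΔS − 1.42 P_X = 417.9 − 138.3 = 279.6 kg O₂/d.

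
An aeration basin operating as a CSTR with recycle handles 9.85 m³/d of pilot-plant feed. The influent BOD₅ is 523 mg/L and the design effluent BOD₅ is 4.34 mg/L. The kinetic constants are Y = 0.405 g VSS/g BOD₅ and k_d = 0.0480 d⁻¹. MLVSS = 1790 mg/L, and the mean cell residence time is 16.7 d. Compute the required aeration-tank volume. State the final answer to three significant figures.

From the SRT design equation V = Y Q (S₀−S) θ_c / [X (1 + k_d θ_c)] = 0.405 × 9.85 × (523 − 4.34) × 16.7 / [1790 × (1 + 0.0480 × 16.7)] = 3.46×10^4 / 3225 = 10.71 m³.

V ≈ 10.7 m³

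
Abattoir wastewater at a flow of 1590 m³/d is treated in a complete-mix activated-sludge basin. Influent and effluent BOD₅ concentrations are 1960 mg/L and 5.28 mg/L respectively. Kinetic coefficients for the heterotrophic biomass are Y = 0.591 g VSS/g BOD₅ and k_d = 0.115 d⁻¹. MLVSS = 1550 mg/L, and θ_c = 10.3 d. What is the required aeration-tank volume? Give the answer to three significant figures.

V ≈ 5590 m³

From the SRT design equation V = Y Q (S₀−S) θ_c / [X (1 + k_d θ_c)] = 0.591 × 1590 × (1960 − 5.28) × 10.3 / [1550 × (1 + 0.115 × 10.3)] = 1.89×10^7 / 3386 = 5588 m³.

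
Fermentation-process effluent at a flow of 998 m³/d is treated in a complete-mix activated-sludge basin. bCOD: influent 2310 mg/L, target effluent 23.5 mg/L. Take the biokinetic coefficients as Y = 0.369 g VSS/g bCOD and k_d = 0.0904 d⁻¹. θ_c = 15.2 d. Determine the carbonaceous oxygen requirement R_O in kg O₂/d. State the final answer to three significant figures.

Y_obs = Y / (1 + k_d θ_c) = 0.369 / (1 + 0.0904 × 15.2) = 0.369 / 2.374 = 0.1554.
Q·(S₀ − S) = 998 × (2310 − 23.5) × 10⁻³ = 2282 kg/d removed.
Biomass synthesised: P_X = Y_obs × 2282 = 354.7 kg VSS/d.
Carbonaceous O₂ demand = substrate oxidised − cell-mass equivalent = 2282 − 1.42 × 354.7 = 1778 kg O₂/d.

R_O ≈ 1780 kg O₂/d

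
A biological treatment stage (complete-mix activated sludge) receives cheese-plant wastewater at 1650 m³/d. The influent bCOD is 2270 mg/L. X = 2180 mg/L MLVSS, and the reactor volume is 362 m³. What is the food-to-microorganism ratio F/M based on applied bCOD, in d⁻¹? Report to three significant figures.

F/M ≈ 4.75 d⁻¹

Food-to-microorganism ratio F/M = Q S₀ / (V X) = 1650 × 2270 / (362.0 × 2180) = 4.746 d⁻¹.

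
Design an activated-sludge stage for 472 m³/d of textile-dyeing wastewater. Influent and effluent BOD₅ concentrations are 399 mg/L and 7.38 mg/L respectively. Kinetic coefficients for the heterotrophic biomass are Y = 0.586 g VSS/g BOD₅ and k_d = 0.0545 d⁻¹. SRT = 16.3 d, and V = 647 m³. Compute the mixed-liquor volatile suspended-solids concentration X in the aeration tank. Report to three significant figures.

X ≈ 1450 mg/L

From V·X·(1 + k_d·θ_c) = Y·Q·(S₀ − S)·θ_c: X = 0.586 × 472 × (399 − 7.38) × 16.3 / [647 × (1 + 0.0545 × 16.3)] = 1445 mg/L.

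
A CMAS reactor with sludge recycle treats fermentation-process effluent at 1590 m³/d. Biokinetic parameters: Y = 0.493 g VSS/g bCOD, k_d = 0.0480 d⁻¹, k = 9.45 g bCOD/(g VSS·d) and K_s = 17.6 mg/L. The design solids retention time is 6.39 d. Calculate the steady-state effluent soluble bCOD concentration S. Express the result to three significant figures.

From the Monod/SRT balance for a CMAS, S = K_s·(1+k_d θ_c)/[θ_c·(Y k − k_d) − 1] = 17.6 × (1 + 0.0480 × 6.39) / [6.39 × (0.493 × 9.45 − 0.0480) − 1] = 23.00 / 28.46 = 0.8080 mg/L.

S ≈ 0.808 mg/L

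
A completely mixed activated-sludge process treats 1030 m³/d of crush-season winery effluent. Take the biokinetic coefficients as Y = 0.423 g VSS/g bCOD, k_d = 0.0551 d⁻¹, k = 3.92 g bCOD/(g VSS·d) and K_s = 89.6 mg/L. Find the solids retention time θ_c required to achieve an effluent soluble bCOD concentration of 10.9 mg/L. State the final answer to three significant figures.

Specific growth rate at S = 10.9 mg/L: μ = YkS/(K_s+S) = 0.423·3.92·10.9/(89.6+10.9) = 0.1798 d⁻¹.
1/θ_c = 0.1798 − 0.0551 = 0.1247 d⁻¹, so θ_c = 8.017 d.

θ_c ≈ 8.02 d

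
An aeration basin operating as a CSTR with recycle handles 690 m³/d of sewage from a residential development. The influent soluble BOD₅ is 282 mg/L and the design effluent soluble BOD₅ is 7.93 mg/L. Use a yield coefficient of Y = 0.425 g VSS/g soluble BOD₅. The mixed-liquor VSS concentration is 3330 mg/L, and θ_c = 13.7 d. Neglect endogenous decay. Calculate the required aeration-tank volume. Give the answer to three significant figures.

With k_d = 0 the design equation reduces to V = Y Q (S₀−S) θ_c / X = 0.425 × 690 × (282 − 7.93) × 13.7 / 3330 = 330.7 m³.

V ≈ 331 m³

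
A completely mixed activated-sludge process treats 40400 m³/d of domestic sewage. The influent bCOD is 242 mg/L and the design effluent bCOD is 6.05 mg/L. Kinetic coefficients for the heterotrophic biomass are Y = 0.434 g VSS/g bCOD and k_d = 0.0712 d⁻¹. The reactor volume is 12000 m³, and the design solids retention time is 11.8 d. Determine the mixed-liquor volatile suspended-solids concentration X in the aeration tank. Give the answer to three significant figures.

From V·X·(1 + k_d·θ_c) = Y·Q·(S₀ − S)·θ_c: X = 0.434 × 40400 × (242 − 6.05) × 11.8 / [12000 × (1 + 0.0712 × 11.8)] = 2211 mg/L.

X ≈ 2210 mg/L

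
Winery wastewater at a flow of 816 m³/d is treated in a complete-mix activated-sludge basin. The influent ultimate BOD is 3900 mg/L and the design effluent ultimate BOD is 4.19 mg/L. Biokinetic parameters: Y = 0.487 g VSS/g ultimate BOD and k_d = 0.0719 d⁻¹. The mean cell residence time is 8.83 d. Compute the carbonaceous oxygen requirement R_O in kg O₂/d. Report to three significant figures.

R_O ≈ 1830 kg O₂/d

The observed yield is Y_obs = Y/(1 + k_d·θ_c) = 0.487 / (1 + 0.0719 × 8.83) = 0.487 / 1.635 = 0.2979 g VSS per g ultimate BOD removed.
Mass of ultimate BOD removed per day: Q(S₀ − S) = 816 × 3896 g/m³ = 3179 kg/d.
P_X = Y_obs·Q·(S₀ − S) = 0.2979 × 3179 = 947.0 kg VSS/d.
Carbonaceous O₂ demand = substrate oxidised − cell-mass equivalent = 3179 − 1.42 × 947.0 = 1834 kg O₂/d.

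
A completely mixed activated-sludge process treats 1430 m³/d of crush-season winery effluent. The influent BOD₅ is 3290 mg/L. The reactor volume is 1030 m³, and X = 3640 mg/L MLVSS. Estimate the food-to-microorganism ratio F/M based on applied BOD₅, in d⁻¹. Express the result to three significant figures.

F/M ≈ 1.25 d⁻¹

Food-to-microorganism ratio F/M = Q S₀ / (V X) = 1430 × 3290 / (1030 × 3640) = 1.255 d⁻¹.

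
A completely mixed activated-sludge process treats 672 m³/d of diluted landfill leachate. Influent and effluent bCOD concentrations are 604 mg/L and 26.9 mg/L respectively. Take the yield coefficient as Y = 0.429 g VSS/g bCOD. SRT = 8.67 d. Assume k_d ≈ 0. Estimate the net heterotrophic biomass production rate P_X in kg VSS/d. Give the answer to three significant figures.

Since k_d ≈ 0, Y_obs = Y = 0.429 g VSS/g bCOD.
Q·(S₀ − S) = 672 × (604 − 26.9) × 10⁻³ = 387.8 kg/d removed.
Biomass produced: P_X = Y_obs·Q·ΔS = 0.4290 × 387.8 ≈ 166.4 kg VSS/d.

P_X ≈ 166 kg VSS/d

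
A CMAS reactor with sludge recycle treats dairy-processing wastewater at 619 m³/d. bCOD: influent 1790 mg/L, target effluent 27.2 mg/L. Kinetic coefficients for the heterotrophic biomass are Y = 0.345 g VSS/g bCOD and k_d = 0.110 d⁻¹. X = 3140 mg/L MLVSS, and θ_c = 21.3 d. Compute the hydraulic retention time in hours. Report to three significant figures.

τ ≈ 29.6 h

Rearranging the biomass balance for a CMAS with decay, V = Y·Q·ΔS·θ_c / [X·(1+k_d θ_c)] = 0.345 × 619 × (1790 − 27.2) × 21.3 / [3140 × (1 + 0.110 × 21.3)] = 8.02×10^6 / 10497 = 763.9 m³.
τ = V/Q = 763.9/619 = 1.234 d, or 29.62 h.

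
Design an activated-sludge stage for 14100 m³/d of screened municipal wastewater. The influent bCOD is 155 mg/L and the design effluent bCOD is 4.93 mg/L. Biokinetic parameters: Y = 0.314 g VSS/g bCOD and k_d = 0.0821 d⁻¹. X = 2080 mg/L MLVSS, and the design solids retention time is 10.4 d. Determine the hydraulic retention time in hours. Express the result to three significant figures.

From the SRT design equation V = Y Q (S₀−S) θ_c / [X (1 + k_d θ_c)] = 0.314 × 14100 × (155 − 4.93) × 10.4 / [2080 × (1 + 0.0821 × 10.4)] = 6.91×10^6 / 3856 = 1792 m³.
HRT = V/Q = 1792 m³ / 14100 m³·d⁻¹ = 0.1271 d × 24 = 3.050 h.

τ ≈ 3.05 h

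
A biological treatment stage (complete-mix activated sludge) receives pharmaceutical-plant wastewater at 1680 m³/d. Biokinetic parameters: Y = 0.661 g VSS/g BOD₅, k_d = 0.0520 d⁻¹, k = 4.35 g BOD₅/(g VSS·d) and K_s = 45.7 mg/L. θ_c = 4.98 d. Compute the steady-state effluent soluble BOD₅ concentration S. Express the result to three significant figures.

S ≈ 4.41 mg/L

For a completely mixed reactor with recycle the Lawrence–McCarty relation gives S = K_s·(1 + k_d·θ_c) / [θ_c·(Y·k − k_d) − 1] = 45.7 × (1 + 0.0520 × 4.98) / [4.98 × (0.661 × 4.35 − 0.0520) − 1] = 57.53 / 13.06 = 4.405 mg/L.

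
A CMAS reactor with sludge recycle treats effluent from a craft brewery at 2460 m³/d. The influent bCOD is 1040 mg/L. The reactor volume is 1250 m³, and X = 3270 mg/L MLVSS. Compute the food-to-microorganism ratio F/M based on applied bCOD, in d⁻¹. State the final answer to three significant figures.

F/M ≈ 0.626 d⁻¹

F/M = Q·S₀ / (V·X) = 2460 × 1040 / (1250 × 3270) = 0.6259 g bCOD·(g VSS·d)⁻¹.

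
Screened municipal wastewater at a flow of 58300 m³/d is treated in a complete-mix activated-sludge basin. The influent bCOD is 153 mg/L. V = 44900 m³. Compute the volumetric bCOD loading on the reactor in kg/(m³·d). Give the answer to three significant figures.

L_v ≈ 0.199 kg bCOD/(m³·d)

L_v = Q S₀ / V = 58300 × 153 × 10⁻³ / 44900 = 0.1987 kg/(m³·d).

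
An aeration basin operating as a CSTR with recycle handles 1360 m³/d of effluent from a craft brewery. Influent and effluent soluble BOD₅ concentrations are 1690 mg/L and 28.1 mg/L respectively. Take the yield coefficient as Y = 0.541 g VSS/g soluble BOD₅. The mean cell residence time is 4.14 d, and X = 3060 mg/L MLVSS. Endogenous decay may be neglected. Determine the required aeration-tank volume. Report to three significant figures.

Biomass mass balance (decay neglected): V·X = Y·Q·(S₀ − S)·θ_c, so V = 0.541 × 1360 × (1690 − 28.1) × 4.14 / 3060 = 1654 m³.

V ≈ 1650 m³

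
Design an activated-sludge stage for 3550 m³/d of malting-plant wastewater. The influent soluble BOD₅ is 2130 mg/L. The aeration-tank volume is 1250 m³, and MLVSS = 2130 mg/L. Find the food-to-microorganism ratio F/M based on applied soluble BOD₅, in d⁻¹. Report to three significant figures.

F/M = applied load / biomass = Q·S₀/(V·X) = 3550 × 2130 / (1250 × 2130) = 2.840 d⁻¹.

F/M ≈ 2.84 d⁻¹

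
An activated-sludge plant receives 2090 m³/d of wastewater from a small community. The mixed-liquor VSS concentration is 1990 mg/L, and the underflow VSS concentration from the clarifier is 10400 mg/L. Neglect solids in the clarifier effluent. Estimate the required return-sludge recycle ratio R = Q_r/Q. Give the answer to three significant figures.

R ≈ 0.237

Mass balance around the secondary clarifier (neglecting effluent solids): R = X / (X_r − X) = 1990 / (10400 − 1990) = 0.2366.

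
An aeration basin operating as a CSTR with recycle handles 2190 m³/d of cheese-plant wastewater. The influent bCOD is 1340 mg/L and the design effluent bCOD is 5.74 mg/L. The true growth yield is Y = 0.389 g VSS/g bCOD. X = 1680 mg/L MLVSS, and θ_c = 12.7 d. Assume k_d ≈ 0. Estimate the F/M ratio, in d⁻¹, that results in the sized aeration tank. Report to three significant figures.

With k_d = 0 the design equation reduces to V = Y Q (S₀−S) θ_c / X = 0.389 × 2190 × (1340 − 5.74) × 12.7 / 1680 = 8593 m³.
Food-to-microorganism ratio F/M = Q S₀ / (V X) = 2190 × 1340 / (8593 × 1680) = 0.2033 d⁻¹.

F/M ≈ 0.203 d⁻¹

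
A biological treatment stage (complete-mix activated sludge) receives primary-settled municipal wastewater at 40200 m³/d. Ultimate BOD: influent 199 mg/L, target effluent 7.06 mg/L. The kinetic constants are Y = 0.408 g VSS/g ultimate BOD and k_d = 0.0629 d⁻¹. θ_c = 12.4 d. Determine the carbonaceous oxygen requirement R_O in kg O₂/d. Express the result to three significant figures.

Correct the yield for decay: Y_obs = Y/(1 + k_d θ_c) = 0.408 / (1 + 0.0629 × 12.4) = 0.408 / 1.780 = 0.2292.
Q·(S₀ − S) = 40200 × (199 − 7.06) × 10⁻³ = 7716 kg/d removed.
Biomass synthesised: P_X = Y_obs × 7716 = 1769 kg VSS/d.
R_O = Q·(S₀ − S) − 1.42·P_X = 7716 − 1.42 × 1769 = 5205 kg O₂/d.

R_O ≈ 5200 kg O₂/d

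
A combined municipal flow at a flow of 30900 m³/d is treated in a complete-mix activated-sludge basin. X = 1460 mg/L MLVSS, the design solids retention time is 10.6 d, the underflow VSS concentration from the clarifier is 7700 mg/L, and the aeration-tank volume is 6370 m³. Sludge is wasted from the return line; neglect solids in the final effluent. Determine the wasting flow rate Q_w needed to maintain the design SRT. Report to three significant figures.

Q_w = (V·X)/(θ_c X_r) = 6370 × 1460 / (10.6 × 7700) = 113.9 m³/d.

Q_w ≈ 114 m³/d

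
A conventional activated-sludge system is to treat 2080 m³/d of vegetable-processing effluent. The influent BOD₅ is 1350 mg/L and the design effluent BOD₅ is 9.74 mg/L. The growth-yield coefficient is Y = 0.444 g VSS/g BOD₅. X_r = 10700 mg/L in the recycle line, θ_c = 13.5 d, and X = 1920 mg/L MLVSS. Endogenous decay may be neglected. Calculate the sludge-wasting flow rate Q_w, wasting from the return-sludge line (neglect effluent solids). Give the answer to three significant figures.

With k_d = 0 the design equation reduces to V = Y Q (S₀−S) θ_c / X = 0.444 × 2080 × (1350 − 9.74) × 13.5 / 1920 = 8703 m³.
Q_w = (V·X)/(θ_c X_r) = 8703 × 1920 / (13.5 × 10700) = 115.7 m³/d.

Q_w ≈ 116 m³/d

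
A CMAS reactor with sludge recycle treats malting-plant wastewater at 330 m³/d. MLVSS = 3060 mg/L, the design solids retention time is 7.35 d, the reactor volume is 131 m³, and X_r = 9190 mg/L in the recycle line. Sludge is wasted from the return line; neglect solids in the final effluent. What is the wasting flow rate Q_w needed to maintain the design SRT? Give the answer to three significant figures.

Q_w = (V·X)/(θ_c X_r) = 131.0 × 3060 / (7.35 × 9190) = 5.935 m³/d.

Q_w ≈ 5.93 m³/d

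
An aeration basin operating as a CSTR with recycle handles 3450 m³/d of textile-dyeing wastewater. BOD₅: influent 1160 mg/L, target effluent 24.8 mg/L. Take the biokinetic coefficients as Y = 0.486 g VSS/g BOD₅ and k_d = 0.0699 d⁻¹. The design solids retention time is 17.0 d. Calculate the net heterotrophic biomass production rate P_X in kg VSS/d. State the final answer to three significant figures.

Y_obs = Y / (1 + k_d θ_c) = 0.486 / (1 + 0.0699 × 17.0) = 0.486 / 2.188 = 0.2221.
ΔS = 1160 − 24.8 = 1135 mg/L, so the substrate removal rate is 3450 × 1135/1000 = 3916 kg BOD₅/d.
P_X = Y_obs · Q(S₀ − S) = 0.2221 × 3916 = 869.8 kg VSS/d.

P_X ≈ 870 kg VSS/d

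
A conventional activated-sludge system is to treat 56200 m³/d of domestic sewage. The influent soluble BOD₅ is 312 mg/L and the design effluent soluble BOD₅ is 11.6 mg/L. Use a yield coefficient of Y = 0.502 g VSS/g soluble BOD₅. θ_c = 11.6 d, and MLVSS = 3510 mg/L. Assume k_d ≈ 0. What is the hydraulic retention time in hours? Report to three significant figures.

V·X = Y·Q·ΔS·θ_c gives V = 0.502 × 56200 × (312 − 11.6) × 11.6 / 3510 = 28009 m³.
HRT = V/Q = 28009 m³ / 56200 m³·d⁻¹ = 0.4984 d × 24 = 11.96 h.

τ ≈ 12.0 h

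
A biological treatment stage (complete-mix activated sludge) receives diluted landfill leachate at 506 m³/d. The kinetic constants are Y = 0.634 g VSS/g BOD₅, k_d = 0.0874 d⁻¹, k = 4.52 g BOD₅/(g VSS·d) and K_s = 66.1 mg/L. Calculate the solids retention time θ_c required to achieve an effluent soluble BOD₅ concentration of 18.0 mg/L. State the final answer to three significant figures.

θ_c ≈ 1.90 d

Specific growth rate at S = 18.0 mg/L: μ = YkS/(K_s+S) = 0.634·4.52·18.0/(66.1+18.0) = 0.6133 d⁻¹.
Then 1/θ_c = μ − k_d = 0.6133 − 0.0874 = 0.5259 d⁻¹, giving θ_c = 1.901 d.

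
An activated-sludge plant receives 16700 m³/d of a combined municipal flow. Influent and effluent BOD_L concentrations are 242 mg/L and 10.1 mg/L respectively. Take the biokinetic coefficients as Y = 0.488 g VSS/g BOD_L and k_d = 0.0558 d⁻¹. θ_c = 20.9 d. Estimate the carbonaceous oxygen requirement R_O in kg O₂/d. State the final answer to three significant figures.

R_O ≈ 2630 kg O₂/d

The observed yield is Y_obs = Y/(1 + k_d·θ_c) = 0.488 / (1 + 0.0558 × 20.9) = 0.488 / 2.166 = 0.2253 g VSS per g BOD_L removed.
Mass of BOD_L removed per day: Q(S₀ − S) = 16700 × 231.9 g/m³ = 3873 kg/d.
Biomass synthesised: P_X = Y_obs × 3873 = 872.4 kg VSS/d.
R_O = Q·ΔS − 1.42 P_X = 3873 − 1239 = 2634 kg O₂/d.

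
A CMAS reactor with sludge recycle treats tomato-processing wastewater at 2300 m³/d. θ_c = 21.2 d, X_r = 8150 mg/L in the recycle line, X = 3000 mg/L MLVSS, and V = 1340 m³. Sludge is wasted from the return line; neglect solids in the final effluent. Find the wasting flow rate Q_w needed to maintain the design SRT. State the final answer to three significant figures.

Q_w ≈ 23.3 m³/d

Wasting from the return line (neglecting effluent solids): Q_w = V·X / (θ_c·X_r) = 1340 × 3000 / (21.2 × 8150) = 23.27 m³/d.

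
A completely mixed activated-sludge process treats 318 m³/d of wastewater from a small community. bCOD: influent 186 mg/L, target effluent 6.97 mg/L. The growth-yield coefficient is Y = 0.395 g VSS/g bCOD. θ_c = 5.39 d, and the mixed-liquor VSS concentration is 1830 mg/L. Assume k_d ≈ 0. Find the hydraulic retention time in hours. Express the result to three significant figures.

With k_d = 0 the design equation reduces to V = Y Q (S₀−S) θ_c / X = 0.395 × 318 × (186 − 6.97) × 5.39 / 1830 = 66.24 m³.
Hydraulic retention time τ = V/Q = 66.24 / 318 = 0.2083 d = 4.999 h.

τ ≈ 5.00 h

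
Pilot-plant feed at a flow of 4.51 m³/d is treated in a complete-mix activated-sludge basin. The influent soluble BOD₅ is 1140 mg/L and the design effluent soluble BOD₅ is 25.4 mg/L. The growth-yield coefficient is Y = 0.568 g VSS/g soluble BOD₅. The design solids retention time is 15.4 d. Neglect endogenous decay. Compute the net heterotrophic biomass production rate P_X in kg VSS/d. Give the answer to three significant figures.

Since k_d ≈ 0, Y_obs = Y = 0.568 g VSS/g soluble BOD₅.
Substrate removed = Q·(S₀ − S) = 4.51 m³/d × (1140 − 25.4) g/m³ = 5.03×10^3 g/d = 5.027 kg/d.
So the net sludge growth is P_X = 0.5680 × 5.027 = 2.855 kg VSS/d.

P_X ≈ 2.86 kg VSS/d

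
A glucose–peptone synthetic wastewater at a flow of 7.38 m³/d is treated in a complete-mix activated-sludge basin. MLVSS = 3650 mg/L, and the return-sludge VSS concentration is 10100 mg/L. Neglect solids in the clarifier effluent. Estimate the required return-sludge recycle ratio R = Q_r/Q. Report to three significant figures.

R ≈ 0.566

Solids balance on the clarifier gives (1+R)X = R·X_r, so R = X/(X_r − X) = 3650 / (10100 − 3650) = 0.5659.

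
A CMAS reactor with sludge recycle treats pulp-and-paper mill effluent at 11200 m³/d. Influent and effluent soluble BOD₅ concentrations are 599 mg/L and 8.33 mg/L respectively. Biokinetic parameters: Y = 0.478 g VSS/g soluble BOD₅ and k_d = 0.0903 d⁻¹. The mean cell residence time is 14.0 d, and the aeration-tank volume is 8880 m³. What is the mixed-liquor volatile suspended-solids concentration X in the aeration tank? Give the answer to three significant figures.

X = Y·Q·ΔS·θ_c / [V·(1 + k_d θ_c)] = 0.478 × 11200 × (599 − 8.33) × 14.0 / [8880 × (1 + 0.0903 × 14.0)] = 2202 mg/L.

X ≈ 2200 mg/L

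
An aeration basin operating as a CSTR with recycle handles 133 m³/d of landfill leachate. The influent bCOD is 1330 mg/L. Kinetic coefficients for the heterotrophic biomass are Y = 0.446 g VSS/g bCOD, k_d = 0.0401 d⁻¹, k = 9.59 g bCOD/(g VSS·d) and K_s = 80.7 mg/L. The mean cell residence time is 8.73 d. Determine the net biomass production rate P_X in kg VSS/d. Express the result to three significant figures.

P_X ≈ 58.3 kg VSS/d

For a completely mixed reactor with recycle the Lawrence–McCarty relation gives S = K_s·(1 + k_d·θ_c) / [θ_c·(Y·k − k_d) − 1] = 80.7 × (1 + 0.0401 × 8.73) / [8.73 × (0.446 × 9.59 − 0.0401) − 1] = 109.0 / 35.99 = 3.027 mg/L.
Observed yield with endogenous decay: Y_obs = Y / (1 + k_d·θ_c) = 0.446 / (1 + 0.0401 × 8.73) = 0.446 / 1.350 = 0.3304 g VSS/g bCOD.
Q·(S₀ − S) = 133 × (1330 − 3.03) × 10⁻³ = 176.5 kg/d removed.
P_X = Y_obs · Q(S₀ − S) = 0.3304 × 176.5 = 58.30 kg VSS/d.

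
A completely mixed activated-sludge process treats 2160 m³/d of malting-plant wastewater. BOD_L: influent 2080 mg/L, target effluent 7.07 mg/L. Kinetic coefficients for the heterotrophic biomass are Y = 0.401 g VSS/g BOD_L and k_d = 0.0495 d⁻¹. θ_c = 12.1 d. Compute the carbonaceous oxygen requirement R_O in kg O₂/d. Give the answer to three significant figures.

R_O ≈ 2880 kg O₂/d

The observed yield is Y_obs = Y/(1 + k_d·θ_c) = 0.401 / (1 + 0.0495 × 12.1) = 0.401 / 1.599 = 0.2508 g VSS per g BOD_L removed.
Q·(S₀ − S) = 2160 × (2080 − 7.07) × 10⁻³ = 4478 kg/d removed.
Net sludge production P_X = 0.2508 × 4478 = 1123 kg VSS/d.
R_O = Q·(S₀ − S) − 1.42·P_X = 4478 − 1.42 × 1123 = 2883 kg O₂/d.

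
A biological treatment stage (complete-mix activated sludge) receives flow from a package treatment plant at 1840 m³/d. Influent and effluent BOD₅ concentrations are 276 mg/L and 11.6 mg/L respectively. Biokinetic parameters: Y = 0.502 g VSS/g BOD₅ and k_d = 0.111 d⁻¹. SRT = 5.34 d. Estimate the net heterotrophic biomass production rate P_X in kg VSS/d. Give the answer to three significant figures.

P_X ≈ 153 kg VSS/d

Observed yield with endogenous decay: Y_obs = Y / (1 + k_d·θ_c) = 0.502 / (1 + 0.111 × 5.34) = 0.502 / 1.593 = 0.3152 g VSS/g BOD₅.
Mass of BOD₅ removed per day: Q(S₀ − S) = 1840 × 264.4 g/m³ = 486.5 kg/d.
Net biomass production P_X = Y_obs × Q·(S₀ − S) = 0.3152 × 486.5 = 153.3 kg VSS/d.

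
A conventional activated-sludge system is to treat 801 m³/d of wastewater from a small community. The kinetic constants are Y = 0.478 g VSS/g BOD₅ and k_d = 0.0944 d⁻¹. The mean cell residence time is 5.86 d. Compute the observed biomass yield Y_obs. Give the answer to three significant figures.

Y_obs ≈ 0.308 g VSS/g BOD₅

Correct the yield for decay: Y_obs = Y/(1 + k_d θ_c) = 0.478 / (1 + 0.0944 × 5.86) = 0.478 / 1.553 = 0.3078.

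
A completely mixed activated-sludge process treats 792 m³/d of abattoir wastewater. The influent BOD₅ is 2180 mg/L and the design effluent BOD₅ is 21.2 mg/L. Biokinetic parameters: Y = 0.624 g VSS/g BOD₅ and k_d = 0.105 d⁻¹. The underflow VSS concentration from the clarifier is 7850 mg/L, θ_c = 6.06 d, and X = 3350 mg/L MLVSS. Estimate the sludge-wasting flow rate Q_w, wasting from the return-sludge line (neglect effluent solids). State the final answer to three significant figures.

From the SRT design equation V = Y Q (S₀−S) θ_c / [X (1 + k_d θ_c)] = 0.624 × 792 × (2180 − 21.2) × 6.06 / [3350 × (1 + 0.105 × 6.06)] = 6.47×10^6 / 5482 = 1179 m³.
θ_c = V·X/(Q_w·X_r) when wasting from the recycle, so Q_w = V·X/(θ_c·X_r) = 1179 × 3350 / (6.06 × 7850) = 83.06 m³/d.

Q_w ≈ 83.1 m³/d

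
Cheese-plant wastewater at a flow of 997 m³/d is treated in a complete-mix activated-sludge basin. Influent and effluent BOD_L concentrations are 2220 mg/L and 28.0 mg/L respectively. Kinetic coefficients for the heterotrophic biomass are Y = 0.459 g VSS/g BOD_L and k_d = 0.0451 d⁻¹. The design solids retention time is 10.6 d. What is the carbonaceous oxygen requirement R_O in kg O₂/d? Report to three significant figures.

Observed yield with endogenous decay: Y_obs = Y / (1 + k_d·θ_c) = 0.459 / (1 + 0.0451 × 10.6) = 0.459 / 1.478 = 0.3105 g VSS/g BOD_L.
Substrate removed = Q·(S₀ − S) = 997 m³/d × (2220 − 28.0) g/m³ = 2.19×10^6 g/d = 2185 kg/d.
Biomass synthesised: P_X = Y_obs × 2185 = 678.7 kg VSS/d.
Carbonaceous O₂ demand = substrate oxidised − cell-mass equivalent = 2185 − 1.42 × 678.7 = 1222 kg O₂/d.

R_O ≈ 1220 kg O₂/d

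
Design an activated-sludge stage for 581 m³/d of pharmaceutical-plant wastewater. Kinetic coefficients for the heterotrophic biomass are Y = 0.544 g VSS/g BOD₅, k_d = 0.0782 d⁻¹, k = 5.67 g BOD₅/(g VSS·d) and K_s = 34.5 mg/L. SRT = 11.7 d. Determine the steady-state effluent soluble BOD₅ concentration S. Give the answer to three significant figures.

S ≈ 1.93 mg/L

From the Monod/SRT balance for a CMAS, S = K_s·(1+k_d θ_c)/[θ_c·(Y k − k_d) − 1] = 34.5 × (1 + 0.0782 × 11.7) / [11.7 × (0.544 × 5.67 − 0.0782) − 1] = 66.07 / 34.17 = 1.933 mg/L.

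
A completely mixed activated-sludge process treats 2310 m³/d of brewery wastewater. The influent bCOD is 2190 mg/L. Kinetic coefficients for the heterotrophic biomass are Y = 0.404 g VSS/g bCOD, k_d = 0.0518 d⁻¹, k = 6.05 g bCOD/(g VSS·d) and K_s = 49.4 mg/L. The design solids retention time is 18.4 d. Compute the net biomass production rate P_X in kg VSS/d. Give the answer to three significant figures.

Effluent substrate depends only on kinetics and SRT: S = K_s(1 + k_d θ_c) / [θ_c(Yk − k_d) − 1] = 49.4 × (1 + 0.0518 × 18.4) / [18.4 × (0.404 × 6.05 − 0.0518) − 1] = 96.48 / 43.02 = 2.243 mg/L.
Y_obs = Y / (1 + k_d θ_c) = 0.404 / (1 + 0.0518 × 18.4) = 0.404 / 1.953 = 0.2068.
Substrate removed = Q·(S₀ − S) = 2310 m³/d × (2190 − 2.24) g/m³ = 5.05×10^6 g/d = 5054 kg/d.
P_X = Y_obs · Q(S₀ − S) = 0.2068 × 5054 = 1045 kg VSS/d.

P_X ≈ 1050 kg VSS/d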